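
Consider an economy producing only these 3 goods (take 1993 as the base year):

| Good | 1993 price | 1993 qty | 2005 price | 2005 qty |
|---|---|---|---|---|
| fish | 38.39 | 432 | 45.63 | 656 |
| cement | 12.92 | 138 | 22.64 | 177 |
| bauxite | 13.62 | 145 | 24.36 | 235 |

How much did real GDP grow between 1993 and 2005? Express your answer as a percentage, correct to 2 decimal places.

50.78%

Real GDP 1993 = Nominal GDP 1993 = 38.39·432 + 12.92·138 + 13.62·145 = 20342.34.
Real GDP 2005 (at 1993 prices) = 38.39·656 + 12.92·177 + 13.62·235 = 30671.38.
Real growth = 30671.38/20342.34 − 1 = 0.5078.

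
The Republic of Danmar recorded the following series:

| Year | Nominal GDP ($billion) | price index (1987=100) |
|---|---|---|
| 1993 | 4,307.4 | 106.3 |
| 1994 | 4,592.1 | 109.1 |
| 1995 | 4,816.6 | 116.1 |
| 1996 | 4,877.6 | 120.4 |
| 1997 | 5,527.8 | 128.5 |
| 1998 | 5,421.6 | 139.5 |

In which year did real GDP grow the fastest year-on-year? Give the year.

1997

1994: real = 4592.1/1.091 = 4209.07; growth vs 1993 (4052.12) = 3.87%.
1995: real = 4816.6/1.161 = 4148.66; growth vs 1994 (4209.07) = -1.44%.
1996: real = 4877.6/1.204 = 4051.16; growth vs 1995 (4148.66) = -2.35%.
1997: real = 5527.8/1.285 = 4301.79; growth vs 1996 (4051.16) = 6.19%.
1998: real = 5421.6/1.395 = 3886.45; growth vs 1997 (4301.79) = -9.66%.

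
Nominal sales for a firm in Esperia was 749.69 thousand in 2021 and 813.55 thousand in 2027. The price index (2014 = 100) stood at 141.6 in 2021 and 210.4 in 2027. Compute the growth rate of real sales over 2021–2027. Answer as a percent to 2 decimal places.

-26.97%

Deflate each year: 2021 → 749.69/1.416 = 529.44; 2027 → 813.55/2.104 = 386.67.
So real sales changed by 386.67/529.44 − 1 = -0.2697, i.e. -26.97%.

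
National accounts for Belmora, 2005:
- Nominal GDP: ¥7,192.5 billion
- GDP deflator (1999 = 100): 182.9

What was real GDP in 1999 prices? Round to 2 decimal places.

¥3,932.48 billion

Real GDP = Nominal / (GDP deflator/100) = 7192.5 / 1.829 = 3932.48.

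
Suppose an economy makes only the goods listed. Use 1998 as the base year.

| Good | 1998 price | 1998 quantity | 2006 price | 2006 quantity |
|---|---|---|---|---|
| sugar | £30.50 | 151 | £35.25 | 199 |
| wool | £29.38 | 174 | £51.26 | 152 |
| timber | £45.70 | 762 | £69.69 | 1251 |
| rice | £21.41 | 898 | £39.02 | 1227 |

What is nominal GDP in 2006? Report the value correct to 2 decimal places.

£149866.00

Nominal GDP 2006 = Σ (p_2006 × q_2006) = 35.25·199 + 51.26·152 + 69.69·1251 + 39.02·1227 = 149866.00.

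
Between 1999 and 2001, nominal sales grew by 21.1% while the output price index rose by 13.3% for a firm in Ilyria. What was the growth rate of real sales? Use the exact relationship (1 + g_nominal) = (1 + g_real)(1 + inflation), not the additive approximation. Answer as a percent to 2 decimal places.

(1 + g_nom) = (1 + g_real)(1 + π), so g_real = 1.2110 / 1.1330 − 1 = 0.06884.

6.88%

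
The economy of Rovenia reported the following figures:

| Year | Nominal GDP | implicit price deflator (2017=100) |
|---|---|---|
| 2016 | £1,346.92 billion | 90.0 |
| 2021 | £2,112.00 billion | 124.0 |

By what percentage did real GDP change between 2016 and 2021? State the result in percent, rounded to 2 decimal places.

13.81%

Real GDP 2016 = 1346.92 / 0.900 = 1496.58.
Real GDP 2021 = 2112.00 / 1.240 = 1703.23.
Real growth = 1703.23 / 1496.58 − 1 = 0.1381.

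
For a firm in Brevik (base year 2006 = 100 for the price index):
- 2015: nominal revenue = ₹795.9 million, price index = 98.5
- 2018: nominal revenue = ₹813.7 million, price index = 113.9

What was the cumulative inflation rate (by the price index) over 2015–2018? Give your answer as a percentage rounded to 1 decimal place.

Price-level change = 113.9 / 98.5 − 1 = 0.1563.

15.6%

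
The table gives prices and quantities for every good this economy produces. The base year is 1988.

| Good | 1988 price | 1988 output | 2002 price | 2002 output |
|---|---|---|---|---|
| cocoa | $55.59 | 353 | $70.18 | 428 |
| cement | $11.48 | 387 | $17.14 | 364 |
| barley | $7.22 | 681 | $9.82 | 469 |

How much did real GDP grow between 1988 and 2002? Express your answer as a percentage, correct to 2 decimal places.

8.19%

Real GDP 1988 = Nominal GDP 1988 = 55.59·353 + 11.48·387 + 7.22·681 = 28982.85.
Real GDP 2002 (at 1988 prices) = 55.59·428 + 11.48·364 + 7.22·469 = 31357.42.
Real growth = 31357.42/28982.85 − 1 = 0.0819.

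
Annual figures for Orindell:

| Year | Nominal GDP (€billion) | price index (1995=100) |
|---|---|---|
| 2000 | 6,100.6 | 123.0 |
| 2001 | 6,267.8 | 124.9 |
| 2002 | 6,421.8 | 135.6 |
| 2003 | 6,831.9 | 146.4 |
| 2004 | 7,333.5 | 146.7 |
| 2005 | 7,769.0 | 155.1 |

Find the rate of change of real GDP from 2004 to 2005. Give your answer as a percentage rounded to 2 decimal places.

Real GDP 2004 = 7333.5/1.467 = 4998.98.
Real GDP 2005 = 7769.0/1.551 = 5009.03.
Change = 5009.03/4998.98 − 1 = 0.0020.

0.20%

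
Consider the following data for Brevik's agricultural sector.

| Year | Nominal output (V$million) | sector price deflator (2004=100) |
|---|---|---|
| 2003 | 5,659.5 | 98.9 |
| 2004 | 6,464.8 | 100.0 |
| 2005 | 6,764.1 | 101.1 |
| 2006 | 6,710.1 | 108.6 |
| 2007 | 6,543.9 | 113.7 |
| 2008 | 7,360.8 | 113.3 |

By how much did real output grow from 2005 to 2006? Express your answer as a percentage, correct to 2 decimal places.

-7.65%

Real output 2005 = 6764.1/1.011 = 6690.50.
Real output 2006 = 6710.1/1.086 = 6178.73.
Change = 6178.73/6690.50 − 1 = -0.0765.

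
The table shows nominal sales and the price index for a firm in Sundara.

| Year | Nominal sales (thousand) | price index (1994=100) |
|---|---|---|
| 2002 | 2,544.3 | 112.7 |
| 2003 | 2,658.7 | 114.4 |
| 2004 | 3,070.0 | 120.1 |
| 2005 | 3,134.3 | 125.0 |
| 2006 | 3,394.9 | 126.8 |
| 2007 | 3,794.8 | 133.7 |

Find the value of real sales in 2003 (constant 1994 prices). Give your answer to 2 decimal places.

Real sales 2003 = 2658.7 / 1.144 = 2324.04.

2,324.04 thousand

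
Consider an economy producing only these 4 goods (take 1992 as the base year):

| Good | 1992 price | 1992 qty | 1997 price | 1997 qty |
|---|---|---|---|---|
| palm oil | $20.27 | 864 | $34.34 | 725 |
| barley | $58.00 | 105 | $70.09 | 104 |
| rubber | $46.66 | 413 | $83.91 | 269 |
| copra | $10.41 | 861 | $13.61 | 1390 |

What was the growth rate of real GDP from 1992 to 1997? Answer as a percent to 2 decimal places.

-7.89%

Real GDP 1992 = Nominal GDP 1992 = 20.27·864 + 58.00·105 + 46.66·413 + 10.41·861 = 51836.87.
Real GDP 1997 (at 1992 prices) = 20.27·725 + 58.00·104 + 46.66·269 + 10.41·1390 = 47749.19.
Real growth = 47749.19/51836.87 − 1 = -0.0789.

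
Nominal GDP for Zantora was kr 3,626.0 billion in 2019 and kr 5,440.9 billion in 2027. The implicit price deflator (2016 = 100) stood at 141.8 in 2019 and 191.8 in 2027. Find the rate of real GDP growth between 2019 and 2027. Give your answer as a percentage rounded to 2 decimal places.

10.94%

Deflate each year: 2019 → 3626.0/1.418 = 2557.12; 2027 → 5440.9/1.918 = 2836.76.
So real GDP changed by 2836.76/2557.12 − 1 = 0.1094, i.e. 10.94%.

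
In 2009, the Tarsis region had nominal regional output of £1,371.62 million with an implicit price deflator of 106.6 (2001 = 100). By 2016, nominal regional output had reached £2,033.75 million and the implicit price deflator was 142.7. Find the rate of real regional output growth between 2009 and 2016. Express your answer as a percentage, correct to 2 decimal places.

Real regional output 2009 = 1371.62 / 1.066 = 1286.70.
Real regional output 2016 = 2033.75 / 1.427 = 1425.19.
Real growth = 1425.19 / 1286.70 − 1 = 0.1076.

10.76%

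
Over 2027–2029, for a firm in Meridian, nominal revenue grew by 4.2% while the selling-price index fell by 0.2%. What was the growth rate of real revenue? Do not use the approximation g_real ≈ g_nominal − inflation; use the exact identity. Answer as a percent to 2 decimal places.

(1 + g_nom) = (1 + g_real)(1 + π), so g_real = 1.0420 / 0.9980 − 1 = 0.04409.

4.41%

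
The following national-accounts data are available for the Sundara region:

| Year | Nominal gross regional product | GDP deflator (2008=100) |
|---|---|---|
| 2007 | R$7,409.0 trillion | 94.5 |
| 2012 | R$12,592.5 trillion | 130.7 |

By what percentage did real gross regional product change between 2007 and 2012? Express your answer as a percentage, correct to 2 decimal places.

22.89%

Deflate each year: 2007 → 7409.0/0.945 = 7840.21; 2012 → 12592.5/1.307 = 9634.66.
So real gross regional product changed by 9634.66/7840.21 − 1 = 0.2289, i.e. 22.89%.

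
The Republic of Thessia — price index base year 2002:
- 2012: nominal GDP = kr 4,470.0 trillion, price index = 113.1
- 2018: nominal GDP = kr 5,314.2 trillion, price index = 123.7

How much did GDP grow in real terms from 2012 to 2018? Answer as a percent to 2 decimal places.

8.70%

Real GDP 2012 = 4470.0 / 1.131 = 3952.25.
Real GDP 2018 = 5314.2 / 1.237 = 4296.04.
Real growth = 4296.04 / 3952.25 − 1 = 0.0870.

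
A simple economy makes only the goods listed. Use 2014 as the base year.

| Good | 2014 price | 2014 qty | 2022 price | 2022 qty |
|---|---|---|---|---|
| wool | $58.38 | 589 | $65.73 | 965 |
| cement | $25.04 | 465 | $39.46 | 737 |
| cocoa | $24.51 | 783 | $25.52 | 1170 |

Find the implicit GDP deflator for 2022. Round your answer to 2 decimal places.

118.27

Nominal GDP 2022 = 65.73·965 + 39.46·737 + 25.52·1170 = 122369.87.
Real GDP 2022 (at 2014 prices) = 58.38·965 + 25.04·737 + 24.51·1170 = 103467.88.
Deflator = Nominal/Real × 100 = 122369.87/103467.88 × 100 = 118.268.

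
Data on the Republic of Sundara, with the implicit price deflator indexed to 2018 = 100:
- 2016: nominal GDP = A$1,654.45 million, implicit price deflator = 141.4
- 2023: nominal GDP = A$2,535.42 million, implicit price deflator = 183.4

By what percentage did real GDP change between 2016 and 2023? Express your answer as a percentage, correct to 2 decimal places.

Real GDP 2016 = 1654.45 / 1.414 = 1170.05.
Real GDP 2023 = 2535.42 / 1.834 = 1382.45.
Real growth = 1382.45 / 1170.05 − 1 = 0.1815.

18.15%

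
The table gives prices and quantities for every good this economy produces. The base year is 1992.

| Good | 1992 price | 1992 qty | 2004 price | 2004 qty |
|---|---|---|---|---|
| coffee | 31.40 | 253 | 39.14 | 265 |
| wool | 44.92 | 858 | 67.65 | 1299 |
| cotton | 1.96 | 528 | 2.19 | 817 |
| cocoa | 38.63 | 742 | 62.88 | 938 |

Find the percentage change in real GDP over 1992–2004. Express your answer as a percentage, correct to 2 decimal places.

Real GDP 1992 = Nominal GDP 1992 = 31.40·253 + 44.92·858 + 1.96·528 + 38.63·742 = 76183.90.
Real GDP 2004 (at 1992 prices) = 31.40·265 + 44.92·1299 + 1.96·817 + 38.63·938 = 104508.34.
Real growth = 104508.34/76183.90 − 1 = 0.3718.

37.18%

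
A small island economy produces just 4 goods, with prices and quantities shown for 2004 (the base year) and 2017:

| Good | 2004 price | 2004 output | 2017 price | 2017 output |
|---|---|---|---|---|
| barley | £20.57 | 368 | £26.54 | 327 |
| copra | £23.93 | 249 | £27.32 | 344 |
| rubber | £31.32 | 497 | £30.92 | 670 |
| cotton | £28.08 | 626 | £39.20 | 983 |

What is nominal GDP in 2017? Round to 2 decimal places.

Nominal GDP 2017 = Σ (p_2017 × q_2017) = 26.54·327 + 27.32·344 + 30.92·670 + 39.20·983 = 77326.66.

£77326.66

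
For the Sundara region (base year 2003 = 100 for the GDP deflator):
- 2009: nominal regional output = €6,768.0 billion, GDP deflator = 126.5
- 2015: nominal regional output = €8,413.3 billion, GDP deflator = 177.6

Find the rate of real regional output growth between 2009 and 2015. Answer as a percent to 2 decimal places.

Real regional output 2009 = 6768.0 / 1.265 = 5350.20.
Real regional output 2015 = 8413.3 / 1.776 = 4737.22.
Real growth = 4737.22 / 5350.20 − 1 = -0.1146.

-11.46%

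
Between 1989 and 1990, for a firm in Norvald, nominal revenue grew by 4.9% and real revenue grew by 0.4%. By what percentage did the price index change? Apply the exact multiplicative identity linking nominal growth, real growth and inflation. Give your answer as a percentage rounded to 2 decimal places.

4.48%

(1 + g_nom) = (1 + g_real)(1 + π), so π = 1.0490 / 1.0040 − 1 = 0.04482.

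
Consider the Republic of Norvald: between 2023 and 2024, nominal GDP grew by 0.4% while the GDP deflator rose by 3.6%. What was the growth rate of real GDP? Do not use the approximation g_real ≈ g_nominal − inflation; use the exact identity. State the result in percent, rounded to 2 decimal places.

-3.09%

(1 + g_nom) = (1 + g_real)(1 + π), so g_real = 1.0040 / 1.0360 − 1 = -0.03089.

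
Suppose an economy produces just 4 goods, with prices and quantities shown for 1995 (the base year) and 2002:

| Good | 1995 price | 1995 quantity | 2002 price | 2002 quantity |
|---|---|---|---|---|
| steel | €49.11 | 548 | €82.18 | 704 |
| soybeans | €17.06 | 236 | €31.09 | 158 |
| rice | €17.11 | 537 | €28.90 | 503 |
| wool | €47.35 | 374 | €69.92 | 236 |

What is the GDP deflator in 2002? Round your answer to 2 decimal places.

Nominal GDP 2002 = 82.18·704 + 31.09·158 + 28.90·503 + 69.92·236 = 93804.76.
Real GDP 2002 (at 1995 prices) = 49.11·704 + 17.06·158 + 17.11·503 + 47.35·236 = 57049.85.
Deflator = Nominal/Real × 100 = 93804.76/57049.85 × 100 = 164.426.

164.43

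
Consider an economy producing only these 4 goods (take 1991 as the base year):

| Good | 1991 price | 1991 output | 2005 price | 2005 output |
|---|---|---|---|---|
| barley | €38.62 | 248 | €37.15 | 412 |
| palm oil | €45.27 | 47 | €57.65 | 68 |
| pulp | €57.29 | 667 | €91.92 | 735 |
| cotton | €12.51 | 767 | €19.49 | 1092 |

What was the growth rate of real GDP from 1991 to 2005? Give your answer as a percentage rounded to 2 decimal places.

Real GDP 1991 = Nominal GDP 1991 = 38.62·248 + 45.27·47 + 57.29·667 + 12.51·767 = 59513.05.
Real GDP 2005 (at 1991 prices) = 38.62·412 + 45.27·68 + 57.29·735 + 12.51·1092 = 74758.87.
Real growth = 74758.87/59513.05 − 1 = 0.2562.

25.62%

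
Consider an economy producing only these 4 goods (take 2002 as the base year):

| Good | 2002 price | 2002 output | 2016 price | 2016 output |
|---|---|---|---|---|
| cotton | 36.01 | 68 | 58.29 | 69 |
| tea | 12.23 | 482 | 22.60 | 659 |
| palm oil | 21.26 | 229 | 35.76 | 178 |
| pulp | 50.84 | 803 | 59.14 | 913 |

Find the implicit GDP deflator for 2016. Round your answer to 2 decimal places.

Nominal GDP 2016 = 58.29·69 + 22.60·659 + 35.76·178 + 59.14·913 = 79275.51.
Real GDP 2016 (at 2002 prices) = 36.01·69 + 12.23·659 + 21.26·178 + 50.84·913 = 60745.46.
Deflator = Nominal/Real × 100 = 79275.51/60745.46 × 100 = 130.504.

130.50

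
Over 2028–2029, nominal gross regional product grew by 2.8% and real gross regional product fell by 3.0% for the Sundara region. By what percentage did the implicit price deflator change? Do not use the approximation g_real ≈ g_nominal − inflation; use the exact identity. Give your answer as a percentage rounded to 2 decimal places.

5.98%

(1 + g_nom) = (1 + g_real)(1 + π), so π = 1.0280 / 0.9700 − 1 = 0.05979.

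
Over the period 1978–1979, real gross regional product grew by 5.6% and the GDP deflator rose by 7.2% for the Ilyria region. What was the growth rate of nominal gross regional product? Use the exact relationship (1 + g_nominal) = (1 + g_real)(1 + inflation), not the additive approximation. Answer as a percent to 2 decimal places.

13.20%

(1 + g_nom) = (1 + g_real)(1 + π) = 1.0560 × 1.0720 = 1.13203.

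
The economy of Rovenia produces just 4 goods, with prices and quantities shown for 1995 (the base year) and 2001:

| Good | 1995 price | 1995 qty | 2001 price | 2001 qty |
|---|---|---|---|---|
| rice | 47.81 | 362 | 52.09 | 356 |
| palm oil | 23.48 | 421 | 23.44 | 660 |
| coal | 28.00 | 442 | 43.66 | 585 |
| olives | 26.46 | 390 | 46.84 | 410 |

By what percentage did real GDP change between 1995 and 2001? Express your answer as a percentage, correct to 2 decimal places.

19.76%

Real GDP 1995 = Nominal GDP 1995 = 47.81·362 + 23.48·421 + 28.00·442 + 26.46·390 = 49887.70.
Real GDP 2001 (at 1995 prices) = 47.81·356 + 23.48·660 + 28.00·585 + 26.46·410 = 59745.76.
Real growth = 59745.76/49887.70 − 1 = 0.1976.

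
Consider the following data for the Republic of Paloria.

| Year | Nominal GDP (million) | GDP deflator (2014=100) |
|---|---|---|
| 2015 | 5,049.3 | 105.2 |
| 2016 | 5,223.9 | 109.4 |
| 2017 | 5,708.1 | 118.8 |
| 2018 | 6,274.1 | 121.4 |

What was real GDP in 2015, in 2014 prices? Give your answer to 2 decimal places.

Real GDP 2015 = 5049.3 / 1.052 = 4799.71.

4,799.71 million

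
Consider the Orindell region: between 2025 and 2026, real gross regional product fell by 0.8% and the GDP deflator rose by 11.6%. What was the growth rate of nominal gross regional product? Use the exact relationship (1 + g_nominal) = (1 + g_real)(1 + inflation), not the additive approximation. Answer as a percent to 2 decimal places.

(1 + g_nom) = (1 + g_real)(1 + π) = 0.9920 × 1.1160 = 1.10707.

10.71%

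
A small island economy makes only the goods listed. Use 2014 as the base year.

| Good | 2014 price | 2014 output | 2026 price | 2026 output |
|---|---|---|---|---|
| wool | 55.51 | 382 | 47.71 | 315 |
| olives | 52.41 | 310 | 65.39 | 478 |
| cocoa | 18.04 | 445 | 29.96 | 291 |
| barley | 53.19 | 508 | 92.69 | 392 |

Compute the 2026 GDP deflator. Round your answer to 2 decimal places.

133.07

Nominal GDP 2026 = 47.71·315 + 65.39·478 + 29.96·291 + 92.69·392 = 91337.91.
Real GDP 2026 (at 2014 prices) = 55.51·315 + 52.41·478 + 18.04·291 + 53.19·392 = 68637.75.
Deflator = Nominal/Real × 100 = 91337.91/68637.75 × 100 = 133.072.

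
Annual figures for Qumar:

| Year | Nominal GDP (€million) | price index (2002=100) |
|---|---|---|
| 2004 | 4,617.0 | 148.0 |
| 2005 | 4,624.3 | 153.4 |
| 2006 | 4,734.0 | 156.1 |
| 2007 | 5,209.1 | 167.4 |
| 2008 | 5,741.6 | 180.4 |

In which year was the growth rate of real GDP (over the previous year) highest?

2007

2005: real = 4624.3/1.534 = 3014.54; growth vs 2004 (3119.59) = -3.37%.
2006: real = 4734.0/1.561 = 3032.67; growth vs 2005 (3014.54) = 0.60%.
2007: real = 5209.1/1.674 = 3111.77; growth vs 2006 (3032.67) = 2.61%.
2008: real = 5741.6/1.804 = 3182.71; growth vs 2007 (3111.77) = 2.28%.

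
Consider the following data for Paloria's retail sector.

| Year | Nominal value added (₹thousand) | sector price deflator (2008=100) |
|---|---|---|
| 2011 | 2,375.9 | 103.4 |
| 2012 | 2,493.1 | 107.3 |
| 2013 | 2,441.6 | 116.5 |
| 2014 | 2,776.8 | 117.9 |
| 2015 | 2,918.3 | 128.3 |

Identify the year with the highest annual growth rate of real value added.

2012: real = 2493.1/1.073 = 2323.49; growth vs 2011 (2297.78) = 1.12%.
2013: real = 2441.6/1.165 = 2095.79; growth vs 2012 (2323.49) = -9.80%.
2014: real = 2776.8/1.179 = 2355.22; growth vs 2013 (2095.79) = 12.38%.
2015: real = 2918.3/1.283 = 2274.59; growth vs 2014 (2355.22) = -3.42%.

2014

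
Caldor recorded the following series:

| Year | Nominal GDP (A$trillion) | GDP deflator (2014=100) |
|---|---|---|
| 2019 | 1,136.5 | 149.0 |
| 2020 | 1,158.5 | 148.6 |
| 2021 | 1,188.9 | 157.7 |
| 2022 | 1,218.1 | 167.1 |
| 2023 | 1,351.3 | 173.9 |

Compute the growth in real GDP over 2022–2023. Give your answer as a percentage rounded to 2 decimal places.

Real GDP 2022 = 1218.1/1.671 = 728.96.
Real GDP 2023 = 1351.3/1.739 = 777.06.
Change = 777.06/728.96 − 1 = 0.0660.

6.60%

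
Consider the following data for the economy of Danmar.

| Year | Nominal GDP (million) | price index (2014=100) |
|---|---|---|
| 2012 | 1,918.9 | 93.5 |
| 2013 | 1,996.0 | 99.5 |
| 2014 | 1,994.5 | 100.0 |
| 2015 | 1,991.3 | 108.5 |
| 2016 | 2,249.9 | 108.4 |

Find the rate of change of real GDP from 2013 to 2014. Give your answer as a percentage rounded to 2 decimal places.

Real GDP 2013 = 1996.0/0.995 = 2006.03.
Real GDP 2014 = 1994.5/1.000 = 1994.50.
Change = 1994.50/2006.03 − 1 = -0.0057.

-0.57%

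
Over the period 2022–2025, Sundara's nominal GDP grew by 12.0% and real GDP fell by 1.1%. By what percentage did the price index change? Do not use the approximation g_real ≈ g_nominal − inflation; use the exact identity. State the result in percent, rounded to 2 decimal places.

(1 + g_nom) = (1 + g_real)(1 + π), so π = 1.1200 / 0.9890 − 1 = 0.13246.

13.25%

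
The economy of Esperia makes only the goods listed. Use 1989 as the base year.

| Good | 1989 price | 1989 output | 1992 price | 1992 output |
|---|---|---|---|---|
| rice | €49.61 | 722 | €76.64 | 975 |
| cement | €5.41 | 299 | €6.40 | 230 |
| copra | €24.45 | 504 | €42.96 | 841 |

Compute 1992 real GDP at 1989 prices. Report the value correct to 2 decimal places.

€70176.50

Real GDP 1992 = Σ (p_1989 × q_1992) = 49.61·975 + 5.41·230 + 24.45·841 = 70176.50.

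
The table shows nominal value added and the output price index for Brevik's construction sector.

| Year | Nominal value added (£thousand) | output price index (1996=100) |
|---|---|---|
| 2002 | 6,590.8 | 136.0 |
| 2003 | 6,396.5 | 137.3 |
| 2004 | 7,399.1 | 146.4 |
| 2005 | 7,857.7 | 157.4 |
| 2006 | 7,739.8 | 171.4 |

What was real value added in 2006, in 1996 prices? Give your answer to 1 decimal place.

Real value added 2006 = 7739.8 / 1.714 = 4515.64.

£4,515.6 thousand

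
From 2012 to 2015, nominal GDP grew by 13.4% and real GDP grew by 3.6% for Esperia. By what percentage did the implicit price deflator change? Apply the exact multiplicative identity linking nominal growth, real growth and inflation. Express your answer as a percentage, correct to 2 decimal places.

(1 + g_nom) = (1 + g_real)(1 + π), so π = 1.1340 / 1.0360 − 1 = 0.09459.

9.46%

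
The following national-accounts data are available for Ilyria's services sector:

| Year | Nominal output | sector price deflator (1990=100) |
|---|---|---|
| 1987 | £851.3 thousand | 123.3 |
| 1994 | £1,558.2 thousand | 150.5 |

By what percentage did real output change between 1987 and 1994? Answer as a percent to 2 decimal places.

49.96%

Real output 1987 = 851.3 / 1.233 = 690.43.
Real output 1994 = 1558.2 / 1.505 = 1035.35.
Real growth = 1035.35 / 690.43 − 1 = 0.4996.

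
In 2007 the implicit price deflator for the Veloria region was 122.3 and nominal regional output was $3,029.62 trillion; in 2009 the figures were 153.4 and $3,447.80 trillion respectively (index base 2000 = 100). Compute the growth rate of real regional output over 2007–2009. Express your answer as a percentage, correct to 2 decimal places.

Real regional output 2007 = 3029.62 / 1.223 = 2477.20.
Real regional output 2009 = 3447.80 / 1.534 = 2247.59.
Real growth = 2247.59 / 2477.20 − 1 = -0.0927.

-9.27%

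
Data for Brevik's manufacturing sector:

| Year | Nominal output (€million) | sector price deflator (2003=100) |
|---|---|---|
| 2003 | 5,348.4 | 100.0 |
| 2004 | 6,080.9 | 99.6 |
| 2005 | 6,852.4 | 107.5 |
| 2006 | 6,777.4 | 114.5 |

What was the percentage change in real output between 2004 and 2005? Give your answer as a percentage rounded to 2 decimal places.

4.41%

Real output 2004 = 6080.9/0.996 = 6105.32.
Real output 2005 = 6852.4/1.075 = 6374.33.
Change = 6374.33/6105.32 − 1 = 0.0441.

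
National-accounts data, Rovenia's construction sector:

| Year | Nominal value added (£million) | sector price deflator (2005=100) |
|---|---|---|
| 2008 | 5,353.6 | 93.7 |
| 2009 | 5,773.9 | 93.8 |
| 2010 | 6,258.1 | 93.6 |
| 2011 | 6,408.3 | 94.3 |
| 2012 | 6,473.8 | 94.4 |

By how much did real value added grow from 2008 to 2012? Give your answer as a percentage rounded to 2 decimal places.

20.03%

Real value added 2008 = 5353.6/0.937 = 5713.55.
Real value added 2012 = 6473.8/0.944 = 6857.84.
Change = 6857.84/5713.55 − 1 = 0.2003.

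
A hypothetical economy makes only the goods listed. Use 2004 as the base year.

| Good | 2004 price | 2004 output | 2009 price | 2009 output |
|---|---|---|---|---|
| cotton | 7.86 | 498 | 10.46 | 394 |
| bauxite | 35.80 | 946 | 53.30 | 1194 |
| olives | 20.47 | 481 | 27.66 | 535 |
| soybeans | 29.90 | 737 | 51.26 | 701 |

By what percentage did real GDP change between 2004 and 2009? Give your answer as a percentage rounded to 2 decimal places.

11.61%

Real GDP 2004 = Nominal GDP 2004 = 7.86·498 + 35.80·946 + 20.47·481 + 29.90·737 = 69663.45.
Real GDP 2009 (at 2004 prices) = 7.86·394 + 35.80·1194 + 20.47·535 + 29.90·701 = 77753.39.
Real growth = 77753.39/69663.45 − 1 = 0.1161.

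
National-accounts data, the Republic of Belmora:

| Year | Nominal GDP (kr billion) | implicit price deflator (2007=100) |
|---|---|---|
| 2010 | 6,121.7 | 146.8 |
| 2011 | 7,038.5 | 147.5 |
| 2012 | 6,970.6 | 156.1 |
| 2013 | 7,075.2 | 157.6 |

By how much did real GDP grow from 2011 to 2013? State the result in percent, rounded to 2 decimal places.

Real GDP 2011 = 7038.5/1.475 = 4771.86.
Real GDP 2013 = 7075.2/1.576 = 4489.34.
Change = 4489.34/4771.86 − 1 = -0.0592.

-5.92%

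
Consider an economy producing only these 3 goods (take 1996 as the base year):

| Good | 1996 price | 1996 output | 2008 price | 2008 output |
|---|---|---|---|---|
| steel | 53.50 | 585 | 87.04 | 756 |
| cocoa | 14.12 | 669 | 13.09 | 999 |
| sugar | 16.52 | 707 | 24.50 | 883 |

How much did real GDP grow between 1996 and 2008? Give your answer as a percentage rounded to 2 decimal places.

Real GDP 1996 = Nominal GDP 1996 = 53.50·585 + 14.12·669 + 16.52·707 = 52423.42.
Real GDP 2008 (at 1996 prices) = 53.50·756 + 14.12·999 + 16.52·883 = 69139.04.
Real growth = 69139.04/52423.42 − 1 = 0.3189.

31.89%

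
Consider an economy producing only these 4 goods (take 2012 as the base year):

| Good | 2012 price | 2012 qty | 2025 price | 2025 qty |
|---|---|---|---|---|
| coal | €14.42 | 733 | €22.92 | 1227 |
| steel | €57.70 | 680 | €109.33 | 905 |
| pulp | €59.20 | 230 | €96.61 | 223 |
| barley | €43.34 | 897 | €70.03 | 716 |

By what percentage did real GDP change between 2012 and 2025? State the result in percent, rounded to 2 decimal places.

Real GDP 2012 = Nominal GDP 2012 = 14.42·733 + 57.70·680 + 59.20·230 + 43.34·897 = 102297.84.
Real GDP 2025 (at 2012 prices) = 14.42·1227 + 57.70·905 + 59.20·223 + 43.34·716 = 114144.88.
Real growth = 114144.88/102297.84 − 1 = 0.1158.

11.58%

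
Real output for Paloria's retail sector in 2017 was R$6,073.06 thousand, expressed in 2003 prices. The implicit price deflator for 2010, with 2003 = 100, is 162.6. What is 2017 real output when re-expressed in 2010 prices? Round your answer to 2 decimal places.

R$9,874.80 thousand

Real output in 2010 prices = Real output in 2003 prices × (P_2010/P_2003) = 6073.06 × 1.626 = 9874.80.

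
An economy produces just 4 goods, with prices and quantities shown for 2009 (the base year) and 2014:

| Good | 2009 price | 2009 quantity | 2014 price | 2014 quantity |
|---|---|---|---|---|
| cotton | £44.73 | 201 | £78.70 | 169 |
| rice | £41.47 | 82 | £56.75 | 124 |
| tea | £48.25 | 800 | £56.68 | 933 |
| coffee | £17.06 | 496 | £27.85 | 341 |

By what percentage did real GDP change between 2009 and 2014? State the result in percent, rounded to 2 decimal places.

6.87%

Real GDP 2009 = Nominal GDP 2009 = 44.73·201 + 41.47·82 + 48.25·800 + 17.06·496 = 59453.03.
Real GDP 2014 (at 2009 prices) = 44.73·169 + 41.47·124 + 48.25·933 + 17.06·341 = 63536.36.
Real growth = 63536.36/59453.03 − 1 = 0.0687.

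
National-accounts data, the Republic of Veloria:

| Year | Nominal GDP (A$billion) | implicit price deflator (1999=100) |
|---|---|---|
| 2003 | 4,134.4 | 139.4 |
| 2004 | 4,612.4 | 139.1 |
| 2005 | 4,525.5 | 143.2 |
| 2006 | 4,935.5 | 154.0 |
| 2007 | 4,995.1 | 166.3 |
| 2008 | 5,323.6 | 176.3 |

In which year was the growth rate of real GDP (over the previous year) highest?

2004

2004: real = 4612.4/1.391 = 3315.89; growth vs 2003 (2965.85) = 11.80%.
2005: real = 4525.5/1.432 = 3160.27; growth vs 2004 (3315.89) = -4.69%.
2006: real = 4935.5/1.540 = 3204.87; growth vs 2005 (3160.27) = 1.41%.
2007: real = 4995.1/1.663 = 3003.67; growth vs 2006 (3204.87) = -6.28%.
2008: real = 5323.6/1.763 = 3019.63; growth vs 2007 (3003.67) = 0.53%.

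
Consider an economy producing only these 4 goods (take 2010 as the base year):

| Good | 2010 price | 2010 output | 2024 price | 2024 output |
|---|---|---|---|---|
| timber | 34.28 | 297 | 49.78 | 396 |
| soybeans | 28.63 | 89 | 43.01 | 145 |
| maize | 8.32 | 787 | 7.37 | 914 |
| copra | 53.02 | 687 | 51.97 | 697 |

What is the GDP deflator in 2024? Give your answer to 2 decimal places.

110.63

Nominal GDP 2024 = 49.78·396 + 43.01·145 + 7.37·914 + 51.97·697 = 68908.60.
Real GDP 2024 (at 2010 prices) = 34.28·396 + 28.63·145 + 8.32·914 + 53.02·697 = 62285.65.
Deflator = Nominal/Real × 100 = 68908.60/62285.65 × 100 = 110.633.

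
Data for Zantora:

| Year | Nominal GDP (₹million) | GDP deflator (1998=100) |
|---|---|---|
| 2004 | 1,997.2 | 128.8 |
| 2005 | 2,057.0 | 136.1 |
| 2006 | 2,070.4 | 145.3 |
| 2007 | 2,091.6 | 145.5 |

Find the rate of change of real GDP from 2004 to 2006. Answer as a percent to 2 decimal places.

-8.11%

Real GDP 2004 = 1997.2/1.288 = 1550.62.
Real GDP 2006 = 2070.4/1.453 = 1424.91.
Change = 1424.91/1550.62 − 1 = -0.0811.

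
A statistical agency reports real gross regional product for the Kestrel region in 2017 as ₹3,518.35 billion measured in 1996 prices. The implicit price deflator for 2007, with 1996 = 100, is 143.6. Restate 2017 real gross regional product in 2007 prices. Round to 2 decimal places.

₹5,052.35 billion

Real gross regional product in 2007 prices = Real gross regional product in 1996 prices × (P_2007/P_1996) = 3518.35 × 1.436 = 5052.35.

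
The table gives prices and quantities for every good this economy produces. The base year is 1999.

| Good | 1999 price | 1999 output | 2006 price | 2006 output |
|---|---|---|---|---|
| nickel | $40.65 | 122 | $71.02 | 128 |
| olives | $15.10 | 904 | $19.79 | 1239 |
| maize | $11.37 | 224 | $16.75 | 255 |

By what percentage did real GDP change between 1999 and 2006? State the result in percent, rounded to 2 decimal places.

26.73%

Real GDP 1999 = Nominal GDP 1999 = 40.65·122 + 15.10·904 + 11.37·224 = 21156.58.
Real GDP 2006 (at 1999 prices) = 40.65·128 + 15.10·1239 + 11.37·255 = 26811.45.
Real growth = 26811.45/21156.58 − 1 = 0.2673.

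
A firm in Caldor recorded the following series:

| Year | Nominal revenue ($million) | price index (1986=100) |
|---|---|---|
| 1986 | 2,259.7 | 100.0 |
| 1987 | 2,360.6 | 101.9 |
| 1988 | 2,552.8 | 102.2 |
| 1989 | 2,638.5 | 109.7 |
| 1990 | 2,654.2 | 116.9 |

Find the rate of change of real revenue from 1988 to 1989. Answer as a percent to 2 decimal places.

Real revenue 1988 = 2552.8/1.022 = 2497.85.
Real revenue 1989 = 2638.5/1.097 = 2405.20.
Change = 2405.20/2497.85 − 1 = -0.0371.

-3.71%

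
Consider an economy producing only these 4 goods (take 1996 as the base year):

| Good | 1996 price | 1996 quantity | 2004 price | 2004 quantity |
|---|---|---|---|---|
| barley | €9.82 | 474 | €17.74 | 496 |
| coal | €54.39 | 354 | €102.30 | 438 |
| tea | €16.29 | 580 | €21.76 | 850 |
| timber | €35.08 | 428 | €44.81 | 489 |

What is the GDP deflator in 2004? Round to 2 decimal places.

Nominal GDP 2004 = 17.74·496 + 102.30·438 + 21.76·850 + 44.81·489 = 94014.53.
Real GDP 2004 (at 1996 prices) = 9.82·496 + 54.39·438 + 16.29·850 + 35.08·489 = 59694.16.
Deflator = Nominal/Real × 100 = 94014.53/59694.16 × 100 = 157.494.

157.49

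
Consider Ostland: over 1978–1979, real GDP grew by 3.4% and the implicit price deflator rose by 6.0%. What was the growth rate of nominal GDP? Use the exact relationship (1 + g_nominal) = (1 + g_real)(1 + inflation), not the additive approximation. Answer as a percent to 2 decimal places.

(1 + g_nom) = (1 + g_real)(1 + π) = 1.0340 × 1.0600 = 1.09604.

9.60%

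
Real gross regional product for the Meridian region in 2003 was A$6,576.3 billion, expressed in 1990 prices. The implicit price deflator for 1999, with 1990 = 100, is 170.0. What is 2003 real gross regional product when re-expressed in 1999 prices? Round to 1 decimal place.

Real gross regional product in 1999 prices = Real gross regional product in 1990 prices × (P_1999/P_1990) = 6576.3 × 1.700 = 11179.71.

A$11,179.7 billion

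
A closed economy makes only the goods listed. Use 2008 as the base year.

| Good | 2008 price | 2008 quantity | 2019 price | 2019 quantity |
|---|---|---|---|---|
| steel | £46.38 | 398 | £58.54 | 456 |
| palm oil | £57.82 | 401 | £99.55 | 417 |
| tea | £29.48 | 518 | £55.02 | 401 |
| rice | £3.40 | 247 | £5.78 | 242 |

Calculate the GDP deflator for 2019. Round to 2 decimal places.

158.31

Nominal GDP 2019 = 58.54·456 + 99.55·417 + 55.02·401 + 5.78·242 = 91668.37.
Real GDP 2019 (at 2008 prices) = 46.38·456 + 57.82·417 + 29.48·401 + 3.40·242 = 57904.50.
Deflator = Nominal/Real × 100 = 91668.37/57904.50 × 100 = 158.310.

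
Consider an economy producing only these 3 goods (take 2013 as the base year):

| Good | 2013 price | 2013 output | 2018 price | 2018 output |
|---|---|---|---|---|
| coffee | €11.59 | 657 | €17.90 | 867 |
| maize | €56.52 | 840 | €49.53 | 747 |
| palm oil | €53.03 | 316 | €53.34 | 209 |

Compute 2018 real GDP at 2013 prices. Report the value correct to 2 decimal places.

€63352.24

Real GDP 2018 = Σ (p_2013 × q_2018) = 11.59·867 + 56.52·747 + 53.03·209 = 63352.24.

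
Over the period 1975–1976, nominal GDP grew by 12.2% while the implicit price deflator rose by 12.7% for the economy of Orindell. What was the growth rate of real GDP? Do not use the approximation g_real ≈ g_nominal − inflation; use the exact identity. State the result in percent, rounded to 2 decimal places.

-0.44%

(1 + g_nom) = (1 + g_real)(1 + π), so g_real = 1.1220 / 1.1270 − 1 = -0.00444.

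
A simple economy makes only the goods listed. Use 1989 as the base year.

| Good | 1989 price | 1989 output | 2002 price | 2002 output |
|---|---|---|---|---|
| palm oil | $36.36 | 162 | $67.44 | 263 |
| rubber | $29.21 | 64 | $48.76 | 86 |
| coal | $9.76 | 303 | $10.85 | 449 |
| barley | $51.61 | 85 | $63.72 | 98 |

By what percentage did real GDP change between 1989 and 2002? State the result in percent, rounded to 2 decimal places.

42.45%

Real GDP 1989 = Nominal GDP 1989 = 36.36·162 + 29.21·64 + 9.76·303 + 51.61·85 = 15103.89.
Real GDP 2002 (at 1989 prices) = 36.36·263 + 29.21·86 + 9.76·449 + 51.61·98 = 21514.76.
Real growth = 21514.76/15103.89 − 1 = 0.4245.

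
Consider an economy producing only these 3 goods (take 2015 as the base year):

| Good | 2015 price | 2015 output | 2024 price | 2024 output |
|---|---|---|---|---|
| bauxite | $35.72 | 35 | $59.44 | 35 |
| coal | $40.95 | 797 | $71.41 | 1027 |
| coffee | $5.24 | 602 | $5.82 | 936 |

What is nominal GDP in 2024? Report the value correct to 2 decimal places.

Nominal GDP 2024 = Σ (p_2024 × q_2024) = 59.44·35 + 71.41·1027 + 5.82·936 = 80865.99.

$80865.99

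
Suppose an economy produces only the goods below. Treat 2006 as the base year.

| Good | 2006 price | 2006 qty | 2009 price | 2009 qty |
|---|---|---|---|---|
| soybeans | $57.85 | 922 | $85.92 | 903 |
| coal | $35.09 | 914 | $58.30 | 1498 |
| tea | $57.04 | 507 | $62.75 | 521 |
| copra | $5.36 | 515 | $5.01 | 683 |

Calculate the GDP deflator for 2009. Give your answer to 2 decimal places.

145.48

Nominal GDP 2009 = 85.92·903 + 58.30·1498 + 62.75·521 + 5.01·683 = 201033.74.
Real GDP 2009 (at 2006 prices) = 57.85·903 + 35.09·1498 + 57.04·521 + 5.36·683 = 138182.09.
Deflator = Nominal/Real × 100 = 201033.74/138182.09 × 100 = 145.485.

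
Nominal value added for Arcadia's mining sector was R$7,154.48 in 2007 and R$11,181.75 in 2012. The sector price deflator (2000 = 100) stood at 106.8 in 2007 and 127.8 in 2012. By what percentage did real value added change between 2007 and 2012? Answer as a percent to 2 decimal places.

30.61%

Deflate each year: 2007 → 7154.48/1.068 = 6698.95; 2012 → 11181.75/1.278 = 8749.41.
So real value added changed by 8749.41/6698.95 − 1 = 0.3061, i.e. 30.61%.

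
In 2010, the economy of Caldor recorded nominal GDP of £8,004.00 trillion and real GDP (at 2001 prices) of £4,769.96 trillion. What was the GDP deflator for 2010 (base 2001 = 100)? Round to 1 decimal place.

167.8

GDP deflator = (Nominal / Real) × 100 = 8004.00 / 4769.96 × 100 = 167.80.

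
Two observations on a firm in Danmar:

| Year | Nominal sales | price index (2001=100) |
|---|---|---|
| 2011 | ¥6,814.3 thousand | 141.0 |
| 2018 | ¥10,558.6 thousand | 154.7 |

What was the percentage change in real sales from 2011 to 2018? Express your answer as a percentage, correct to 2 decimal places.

Deflate each year: 2011 → 6814.3/1.410 = 4832.84; 2018 → 10558.6/1.547 = 6825.21.
So real sales changed by 6825.21/4832.84 − 1 = 0.4123, i.e. 41.23%.

41.23%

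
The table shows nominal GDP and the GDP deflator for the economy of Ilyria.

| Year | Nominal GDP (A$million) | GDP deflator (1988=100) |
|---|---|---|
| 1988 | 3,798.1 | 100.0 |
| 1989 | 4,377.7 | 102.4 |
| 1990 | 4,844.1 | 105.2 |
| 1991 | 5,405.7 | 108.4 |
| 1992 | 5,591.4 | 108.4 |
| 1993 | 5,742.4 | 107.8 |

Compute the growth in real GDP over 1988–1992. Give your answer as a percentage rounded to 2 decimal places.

35.81%

Real GDP 1988 = 3798.1/1.000 = 3798.10.
Real GDP 1992 = 5591.4/1.084 = 5158.12.
Change = 5158.12/3798.10 − 1 = 0.3581.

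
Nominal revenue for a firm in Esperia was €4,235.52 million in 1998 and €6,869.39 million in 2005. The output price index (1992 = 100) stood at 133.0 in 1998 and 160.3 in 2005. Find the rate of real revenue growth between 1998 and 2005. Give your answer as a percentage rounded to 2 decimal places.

34.56%

Deflate each year: 1998 → 4235.52/1.330 = 3184.60; 2005 → 6869.39/1.603 = 4285.33.
So real revenue changed by 4285.33/3184.60 − 1 = 0.3456, i.e. 34.56%.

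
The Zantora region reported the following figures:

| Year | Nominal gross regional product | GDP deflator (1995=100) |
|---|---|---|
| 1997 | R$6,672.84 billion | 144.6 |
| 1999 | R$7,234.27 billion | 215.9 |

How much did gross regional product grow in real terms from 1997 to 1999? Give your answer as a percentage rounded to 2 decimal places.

-27.39%

Deflate each year: 1997 → 6672.84/1.446 = 4614.69; 1999 → 7234.27/2.159 = 3350.75.
So real gross regional product changed by 3350.75/4614.69 − 1 = -0.2739, i.e. -27.39%.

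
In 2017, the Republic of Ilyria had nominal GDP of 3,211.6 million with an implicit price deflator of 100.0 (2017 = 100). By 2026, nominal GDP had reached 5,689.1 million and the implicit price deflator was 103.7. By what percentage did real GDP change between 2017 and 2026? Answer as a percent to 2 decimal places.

Real GDP 2017 = 3211.6 / 1.000 = 3211.60.
Real GDP 2026 = 5689.1 / 1.037 = 5486.11.
Real growth = 5486.11 / 3211.60 − 1 = 0.7082.

70.82%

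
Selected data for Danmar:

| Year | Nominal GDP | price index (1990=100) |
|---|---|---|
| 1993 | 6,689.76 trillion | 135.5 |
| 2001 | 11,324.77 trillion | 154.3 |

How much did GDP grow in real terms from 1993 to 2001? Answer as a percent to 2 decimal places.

Deflate each year: 1993 → 6689.76/1.355 = 4937.09; 2001 → 11324.77/1.543 = 7339.45.
So real GDP changed by 7339.45/4937.09 − 1 = 0.4866, i.e. 48.66%.

48.66%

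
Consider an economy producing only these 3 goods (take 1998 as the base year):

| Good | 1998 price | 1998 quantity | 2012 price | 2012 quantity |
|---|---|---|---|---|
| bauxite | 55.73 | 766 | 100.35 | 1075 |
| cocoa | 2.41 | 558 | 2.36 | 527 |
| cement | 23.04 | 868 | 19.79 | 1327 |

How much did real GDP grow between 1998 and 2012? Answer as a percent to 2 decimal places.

43.29%

Real GDP 1998 = Nominal GDP 1998 = 55.73·766 + 2.41·558 + 23.04·868 = 64032.68.
Real GDP 2012 (at 1998 prices) = 55.73·1075 + 2.41·527 + 23.04·1327 = 91753.90.
Real growth = 91753.90/64032.68 − 1 = 0.4329.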